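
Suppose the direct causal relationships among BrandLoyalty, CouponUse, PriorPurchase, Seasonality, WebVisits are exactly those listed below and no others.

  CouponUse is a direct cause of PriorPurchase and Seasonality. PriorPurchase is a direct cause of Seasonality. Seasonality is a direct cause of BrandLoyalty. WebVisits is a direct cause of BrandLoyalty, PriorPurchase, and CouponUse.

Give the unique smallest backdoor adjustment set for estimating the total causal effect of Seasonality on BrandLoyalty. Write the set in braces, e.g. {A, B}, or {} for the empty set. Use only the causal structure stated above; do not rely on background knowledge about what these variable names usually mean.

Variables eligible for adjustment (non-descendants of Seasonality, excluding Seasonality and BrandLoyalty): {CouponUse, PriorPurchase, WebVisits}.
Backdoor paths from Seasonality to BrandLoyalty:
  P1: Seasonality <- CouponUse <- WebVisits -> BrandLoyalty
  P2: Seasonality <- CouponUse -> PriorPurchase <- WebVisits -> BrandLoyalty
  P3: Seasonality <- PriorPurchase <- WebVisits -> BrandLoyalty
  P4: Seasonality <- PriorPurchase <- CouponUse <- WebVisits -> BrandLoyalty
The empty set is not sufficient: P1 (Seasonality <- CouponUse <- WebVisits -> BrandLoyalty) has no collider blocking it and no conditioned non-collider, so it is open.
Try {WebVisits}:
  P1: blocked at fork node WebVisits ∈ conditioning set.
  P2: blocked at collider PriorPurchase (neither it nor any descendant is in the conditioning set).
  P3: blocked at fork node WebVisits ∈ conditioning set.
  P4: blocked at fork node WebVisits ∈ conditioning set.
{WebVisits} contains no descendant of Seasonality and blocks every backdoor path.
No other singleton works — e.g. {CouponUse} leaves P3 open — so {WebVisits} is the unique smallest valid adjustment set.

{WebVisits}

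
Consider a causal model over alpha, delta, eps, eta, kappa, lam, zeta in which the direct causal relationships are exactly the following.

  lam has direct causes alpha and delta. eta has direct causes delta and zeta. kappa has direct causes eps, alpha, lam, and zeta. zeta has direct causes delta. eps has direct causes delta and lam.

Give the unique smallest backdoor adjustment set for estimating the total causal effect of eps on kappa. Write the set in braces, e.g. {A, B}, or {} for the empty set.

Variables eligible for adjustment (non-descendants of eps, excluding eps and kappa): {alpha, delta, eta, lam, zeta}.
Backdoor paths from eps to kappa:
  P1: eps <- delta -> zeta -> kappa
  P2: eps <- delta -> lam <- alpha -> kappa
  P3: eps <- delta -> lam -> kappa
  P4: eps <- delta -> eta <- zeta -> kappa
  P5: eps <- lam <- alpha -> kappa
  P6: eps <- lam <- delta -> zeta -> kappa
  P7: eps <- lam <- delta -> eta <- zeta -> kappa
  P8: eps <- lam -> kappa
The empty set is not sufficient: P1 (eps <- delta -> zeta -> kappa) has no collider blocking it and no conditioned non-collider, so it is open.
Try {delta, lam}:
  P1: blocked at fork node delta ∈ conditioning set.
  P2: blocked at fork node delta ∈ conditioning set.
  P3: blocked at fork node delta ∈ conditioning set.
  P4: blocked at fork node delta ∈ conditioning set.
  P5: blocked at chain node lam ∈ conditioning set.
  P6: blocked at chain node lam ∈ conditioning set.
  P7: blocked at chain node lam ∈ conditioning set.
  P8: blocked at fork node lam ∈ conditioning set.
{delta, lam} contains no descendant of eps and blocks every backdoor path.
Every element of {delta, lam} is needed (dropping delta leaves P1 open; dropping lam leaves P5 open), so no proper subset is valid.
Among all size-2 subsets of the eligible variables, only {delta, lam} blocks every backdoor path, so it is the unique smallest valid adjustment set.

{delta, lam}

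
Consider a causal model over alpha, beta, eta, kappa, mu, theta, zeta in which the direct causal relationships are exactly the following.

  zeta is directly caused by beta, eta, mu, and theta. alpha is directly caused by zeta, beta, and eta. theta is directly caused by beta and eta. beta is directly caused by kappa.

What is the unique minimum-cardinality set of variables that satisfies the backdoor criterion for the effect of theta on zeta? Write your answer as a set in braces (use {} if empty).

{beta, eta}

Variables eligible for adjustment (non-descendants of theta, excluding theta and zeta): {beta, eta, kappa, mu}.
Backdoor paths from theta to zeta:
  P1: theta <- eta -> zeta
  P2: theta <- eta -> alpha <- beta -> zeta
  P3: theta <- eta -> alpha <- zeta
  P4: theta <- beta -> zeta
  P5: theta <- beta -> alpha <- eta -> zeta
  P6: theta <- beta -> alpha <- zeta
The empty set is not sufficient: P1 (theta <- eta -> zeta) has no collider blocking it and no conditioned non-collider, so it is open.
Try {beta, eta}:
  P1: blocked at fork node eta ∈ conditioning set.
  P2: blocked at fork node eta ∈ conditioning set.
  P3: blocked at fork node eta ∈ conditioning set.
  P4: blocked at fork node beta ∈ conditioning set.
  P5: blocked at fork node beta ∈ conditioning set.
  P6: blocked at fork node beta ∈ conditioning set.
{beta, eta} contains no descendant of theta and blocks every backdoor path.
Every element of {beta, eta} is needed (dropping beta leaves P4 open; dropping eta leaves P1 open), so no proper subset is valid.
Among all size-2 subsets of the eligible variables, only {beta, eta} blocks every backdoor path, so it is the unique smallest valid adjustment set.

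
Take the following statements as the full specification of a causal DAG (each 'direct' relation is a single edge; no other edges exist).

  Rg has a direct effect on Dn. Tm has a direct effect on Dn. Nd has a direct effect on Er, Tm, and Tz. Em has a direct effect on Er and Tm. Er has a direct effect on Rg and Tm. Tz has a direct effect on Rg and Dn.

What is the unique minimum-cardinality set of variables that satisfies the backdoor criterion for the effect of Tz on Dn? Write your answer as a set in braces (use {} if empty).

{Nd}

Variables eligible for adjustment (non-descendants of Tz, excluding Tz and Dn): {Em, Er, Nd, Tm}.
Backdoor paths from Tz to Dn:
  P1: Tz <- Nd -> Er <- Em -> Tm -> Dn
  P2: Tz <- Nd -> Er -> Rg -> Dn
  P3: Tz <- Nd -> Er -> Tm -> Dn
  P4: Tz <- Nd -> Tm <- Em -> Er -> Rg -> Dn
  P5: Tz <- Nd -> Tm <- Er -> Rg -> Dn
  P6: Tz <- Nd -> Tm -> Dn
The empty set is not sufficient: P2 (Tz <- Nd -> Er -> Rg -> Dn) has no collider blocking it and no conditioned non-collider, so it is open.
Try {Nd}:
  P1: blocked at fork node Nd ∈ conditioning set.
  P2: blocked at fork node Nd ∈ conditioning set.
  P3: blocked at fork node Nd ∈ conditioning set.
  P4: blocked at fork node Nd ∈ conditioning set.
  P5: blocked at fork node Nd ∈ conditioning set.
  P6: blocked at fork node Nd ∈ conditioning set.
{Nd} contains no descendant of Tz and blocks every backdoor path.
No other singleton works — e.g. {Em} leaves P2 open — so {Nd} is the unique smallest valid adjustment set.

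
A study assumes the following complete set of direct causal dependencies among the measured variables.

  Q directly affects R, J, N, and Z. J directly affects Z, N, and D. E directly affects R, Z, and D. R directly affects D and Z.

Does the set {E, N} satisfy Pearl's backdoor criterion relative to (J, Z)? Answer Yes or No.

Backdoor paths from J to Z (paths whose first edge points into J):
  P1: J <- Q -> R <- E -> Z
  P2: J <- Q -> R -> D <- E -> Z
  P3: J <- Q -> R -> Z
  P4: J <- Q -> Z
Condition 1 (no descendant of J in the set): FAILS — N is a descendant of J.
Condition 2 (every backdoor path blocked by {E, N}):
  P1: blocked at collider R (neither it nor any descendant is in the conditioning set).
  P2: blocked at collider D (neither it nor any descendant is in the conditioning set).
  P3: open — no interior node is in the conditioning set.
  P4: open — no interior node is in the conditioning set.
{E, N} does not satisfy the backdoor criterion.

No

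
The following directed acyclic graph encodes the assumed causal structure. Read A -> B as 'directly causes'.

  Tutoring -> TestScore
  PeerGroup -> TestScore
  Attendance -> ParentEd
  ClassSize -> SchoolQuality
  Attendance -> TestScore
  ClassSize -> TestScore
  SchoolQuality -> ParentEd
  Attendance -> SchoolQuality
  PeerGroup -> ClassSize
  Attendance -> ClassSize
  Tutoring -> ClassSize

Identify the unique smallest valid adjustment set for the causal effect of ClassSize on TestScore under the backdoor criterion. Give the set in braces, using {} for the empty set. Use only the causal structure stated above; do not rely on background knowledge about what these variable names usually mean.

Variables eligible for adjustment (non-descendants of ClassSize, excluding ClassSize and TestScore): {Attendance, PeerGroup, Tutoring}.
Backdoor paths from ClassSize to TestScore:
  P1: ClassSize <- Attendance -> TestScore
  P2: ClassSize <- Tutoring -> TestScore
  P3: ClassSize <- PeerGroup -> TestScore
The empty set is not sufficient: P1 (ClassSize <- Attendance -> TestScore) has no collider blocking it and no conditioned non-collider, so it is open.
Try {Attendance, PeerGroup, Tutoring}:
  P1: blocked at fork node Attendance ∈ conditioning set.
  P2: blocked at fork node Tutoring ∈ conditioning set.
  P3: blocked at fork node PeerGroup ∈ conditioning set.
{Attendance, PeerGroup, Tutoring} contains no descendant of ClassSize and blocks every backdoor path.
Every element of {Attendance, PeerGroup, Tutoring} is needed (dropping Attendance leaves P1 open; dropping PeerGroup leaves P3 open; dropping Tutoring leaves P2 open), so no proper subset is valid.
Among all size-3 subsets of the eligible variables, only {Attendance, PeerGroup, Tutoring} blocks every backdoor path, so it is the unique smallest valid adjustment set.

{Attendance, PeerGroup, Tutoring}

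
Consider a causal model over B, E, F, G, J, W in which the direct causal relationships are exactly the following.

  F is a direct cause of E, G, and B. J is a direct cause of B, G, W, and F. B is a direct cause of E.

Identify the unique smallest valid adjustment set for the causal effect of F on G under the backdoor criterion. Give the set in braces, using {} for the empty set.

{J}

Variables eligible for adjustment (non-descendants of F, excluding F and G): {J, W}.
Backdoor paths from F to G:
  P1: F <- J -> G
The empty set is not sufficient: P1 (F <- J -> G) has no collider blocking it and no conditioned non-collider, so it is open.
Try {J}:
  P1: blocked at fork node J ∈ conditioning set.
{J} contains no descendant of F and blocks every backdoor path.
No other singleton works — e.g. {W} leaves P1 open — so {J} is the unique smallest valid adjustment set.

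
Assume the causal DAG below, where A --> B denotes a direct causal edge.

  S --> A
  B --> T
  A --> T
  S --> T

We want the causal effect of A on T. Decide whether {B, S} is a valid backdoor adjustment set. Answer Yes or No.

Backdoor paths from A to T (paths whose first edge points into A):
  P1: A <- S -> T
Condition 1 (no descendant of A in the set): holds — descendants of A are {T}; none are in {B, S}.
Condition 2 (every backdoor path blocked by {B, S}):
  P1: blocked at fork node S ∈ conditioning set.
{B, S} satisfies the backdoor criterion.

Yes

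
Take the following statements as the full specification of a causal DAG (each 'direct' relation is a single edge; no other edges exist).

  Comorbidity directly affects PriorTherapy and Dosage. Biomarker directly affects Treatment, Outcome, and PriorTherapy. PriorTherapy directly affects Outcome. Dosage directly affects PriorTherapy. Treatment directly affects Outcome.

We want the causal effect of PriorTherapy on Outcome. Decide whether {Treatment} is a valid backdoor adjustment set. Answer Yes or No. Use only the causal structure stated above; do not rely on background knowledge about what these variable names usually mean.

No

Backdoor paths from PriorTherapy to Outcome (paths whose first edge points into PriorTherapy):
  P1: PriorTherapy <- Biomarker -> Treatment -> Outcome
  P2: PriorTherapy <- Biomarker -> Outcome
Condition 1 (no descendant of PriorTherapy in the set): holds — descendants of PriorTherapy are {Outcome}; none are in {Treatment}.
Condition 2 (every backdoor path blocked by {Treatment}):
  P1: blocked at chain node Treatment ∈ conditioning set.
  P2: open — no interior node is in the conditioning set.
{Treatment} does not satisfy the backdoor criterion.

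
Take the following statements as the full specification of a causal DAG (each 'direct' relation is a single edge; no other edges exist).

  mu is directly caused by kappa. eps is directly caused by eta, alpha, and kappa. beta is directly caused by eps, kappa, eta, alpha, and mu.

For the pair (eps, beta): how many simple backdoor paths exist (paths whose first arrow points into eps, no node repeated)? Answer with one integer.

A backdoor path from eps to beta is any simple undirected path whose first edge points into eps (i.e. leaves eps via a parent).
Parents of eps: {alpha, eta, kappa}.
Enumerating:
  P1: eps <- kappa -> mu -> beta
  P2: eps <- kappa -> beta
  P3: eps <- alpha -> beta
  P4: eps <- eta -> beta
That exhausts the simple backdoor paths. Count: 4.

4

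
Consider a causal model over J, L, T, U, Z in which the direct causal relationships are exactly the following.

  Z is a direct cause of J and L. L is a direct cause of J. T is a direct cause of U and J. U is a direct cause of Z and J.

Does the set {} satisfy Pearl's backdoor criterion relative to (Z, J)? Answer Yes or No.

Backdoor paths from Z to J (paths whose first edge points into Z):
  P1: Z <- U <- T -> J
  P2: Z <- U -> J
Condition 1 (no descendant of Z in the set): holds — descendants of Z are {J, L}; none are in {}.
Condition 2 (every backdoor path blocked by {}):
  P1: open — no interior node is in the conditioning set.
  P2: open — no interior node is in the conditioning set.
{} does not satisfy the backdoor criterion.

No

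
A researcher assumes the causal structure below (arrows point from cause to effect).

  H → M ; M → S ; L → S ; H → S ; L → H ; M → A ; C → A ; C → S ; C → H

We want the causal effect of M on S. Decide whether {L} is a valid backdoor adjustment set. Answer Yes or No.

No

Backdoor paths from M to S (paths whose first edge points into M):
  P1: M <- H <- L -> S
  P2: M <- H <- C -> S
  P3: M <- H -> S
Condition 1 (no descendant of M in the set): holds — descendants of M are {A, S}; none are in {L}.
Condition 2 (every backdoor path blocked by {L}):
  P1: blocked at fork node L ∈ conditioning set.
  P2: open — no interior node is in the conditioning set.
  P3: open — no interior node is in the conditioning set.
{L} does not satisfy the backdoor criterion.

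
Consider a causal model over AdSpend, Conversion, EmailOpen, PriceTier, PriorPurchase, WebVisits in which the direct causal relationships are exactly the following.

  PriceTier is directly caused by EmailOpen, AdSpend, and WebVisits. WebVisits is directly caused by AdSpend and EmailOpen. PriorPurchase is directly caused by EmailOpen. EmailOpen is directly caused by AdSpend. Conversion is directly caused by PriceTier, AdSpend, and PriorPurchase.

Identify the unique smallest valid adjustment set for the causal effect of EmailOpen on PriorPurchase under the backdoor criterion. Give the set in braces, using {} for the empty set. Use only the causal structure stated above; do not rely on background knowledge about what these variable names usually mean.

{}

Variables eligible for adjustment (non-descendants of EmailOpen, excluding EmailOpen and PriorPurchase): {AdSpend}.
Backdoor paths from EmailOpen to PriorPurchase:
  P1: EmailOpen <- AdSpend -> WebVisits -> PriceTier -> Conversion <- PriorPurchase
  P2: EmailOpen <- AdSpend -> PriceTier -> Conversion <- PriorPurchase
  P3: EmailOpen <- AdSpend -> Conversion <- PriorPurchase
Each backdoor path contains an unconditioned collider, so every path is already blocked with the empty conditioning set:
  P1: blocked at collider Conversion (neither it nor any descendant is in the conditioning set).
  P2: blocked at collider Conversion (neither it nor any descendant is in the conditioning set).
  P3: blocked at collider Conversion (neither it nor any descendant is in the conditioning set).
The empty set is therefore the unique smallest valid set.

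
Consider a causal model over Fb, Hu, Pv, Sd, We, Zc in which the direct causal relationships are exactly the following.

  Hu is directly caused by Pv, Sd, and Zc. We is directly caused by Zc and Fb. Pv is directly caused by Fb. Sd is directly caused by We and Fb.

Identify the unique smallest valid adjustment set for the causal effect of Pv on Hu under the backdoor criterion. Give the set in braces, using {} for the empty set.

{Fb}

Variables eligible for adjustment (non-descendants of Pv, excluding Pv and Hu): {Fb, Sd, We, Zc}.
Backdoor paths from Pv to Hu:
  P1: Pv <- Fb -> We <- Zc -> Hu
  P2: Pv <- Fb -> We -> Sd -> Hu
  P3: Pv <- Fb -> Sd <- We <- Zc -> Hu
  P4: Pv <- Fb -> Sd -> Hu
The empty set is not sufficient: P2 (Pv <- Fb -> We -> Sd -> Hu) has no collider blocking it and no conditioned non-collider, so it is open.
Try {Fb}:
  P1: blocked at fork node Fb ∈ conditioning set.
  P2: blocked at fork node Fb ∈ conditioning set.
  P3: blocked at fork node Fb ∈ conditioning set.
  P4: blocked at fork node Fb ∈ conditioning set.
{Fb} contains no descendant of Pv and blocks every backdoor path.
No other singleton works — e.g. {Zc} leaves P2 open — so {Fb} is the unique smallest valid adjustment set.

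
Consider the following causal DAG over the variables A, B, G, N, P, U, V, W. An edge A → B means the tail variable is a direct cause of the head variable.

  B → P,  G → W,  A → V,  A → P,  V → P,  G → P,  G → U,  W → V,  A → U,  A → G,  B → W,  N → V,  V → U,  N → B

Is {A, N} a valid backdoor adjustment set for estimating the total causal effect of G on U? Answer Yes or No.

Backdoor paths from G to U (paths whose first edge points into G):
  P1: G <- A -> V -> U
  P2: G <- A -> P <- B <- N -> V -> U
  P3: G <- A -> P <- B -> W -> V -> U
  P4: G <- A -> P <- V -> U
  P5: G <- A -> U
Condition 1 (no descendant of G in the set): holds — descendants of G are {P, U, V, W}; none are in {A, N}.
Condition 2 (every backdoor path blocked by {A, N}):
  P1: blocked at fork node A ∈ conditioning set.
  P2: blocked at fork node A ∈ conditioning set.
  P3: blocked at fork node A ∈ conditioning set.
  P4: blocked at fork node A ∈ conditioning set.
  P5: blocked at fork node A ∈ conditioning set.
{A, N} satisfies the backdoor criterion.

Yes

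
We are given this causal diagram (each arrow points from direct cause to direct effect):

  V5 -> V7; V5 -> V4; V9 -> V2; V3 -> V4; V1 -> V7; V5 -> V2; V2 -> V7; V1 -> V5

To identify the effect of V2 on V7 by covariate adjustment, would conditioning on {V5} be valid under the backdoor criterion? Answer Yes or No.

Backdoor paths from V2 to V7 (paths whose first edge points into V2):
  P1: V2 <- V5 <- V1 -> V7
  P2: V2 <- V5 -> V7
Condition 1 (no descendant of V2 in the set): holds — descendants of V2 are {V7}; none are in {V5}.
Condition 2 (every backdoor path blocked by {V5}):
  P1: blocked at chain node V5 ∈ conditioning set.
  P2: blocked at fork node V5 ∈ conditioning set.
{V5} satisfies the backdoor criterion.

Yes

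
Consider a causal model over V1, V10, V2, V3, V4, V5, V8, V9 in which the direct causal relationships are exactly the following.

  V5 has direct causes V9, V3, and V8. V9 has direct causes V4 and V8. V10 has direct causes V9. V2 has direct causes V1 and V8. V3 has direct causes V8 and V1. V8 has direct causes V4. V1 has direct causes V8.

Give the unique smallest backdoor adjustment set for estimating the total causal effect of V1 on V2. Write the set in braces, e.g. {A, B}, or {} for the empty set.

{V8}

Variables eligible for adjustment (non-descendants of V1, excluding V1 and V2): {V10, V4, V8, V9}.
Backdoor paths from V1 to V2:
  P1: V1 <- V8 -> V2
The empty set is not sufficient: P1 (V1 <- V8 -> V2) has no collider blocking it and no conditioned non-collider, so it is open.
Try {V8}:
  P1: blocked at fork node V8 ∈ conditioning set.
{V8} contains no descendant of V1 and blocks every backdoor path.
No other singleton works — e.g. {V4} leaves P1 open — so {V8} is the unique smallest valid adjustment set.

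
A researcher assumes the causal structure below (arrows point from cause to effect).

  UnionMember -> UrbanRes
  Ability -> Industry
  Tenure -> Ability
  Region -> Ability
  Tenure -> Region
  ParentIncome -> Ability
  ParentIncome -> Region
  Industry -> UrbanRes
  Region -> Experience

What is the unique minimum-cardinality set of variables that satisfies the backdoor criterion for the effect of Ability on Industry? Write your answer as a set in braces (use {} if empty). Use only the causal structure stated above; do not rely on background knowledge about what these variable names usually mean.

{}

Variables eligible for adjustment (non-descendants of Ability, excluding Ability and Industry): {Experience, ParentIncome, Region, Tenure, UnionMember}.
Backdoor paths from Ability to Industry:
  (none)
With no backdoor paths the empty set already satisfies the criterion, and it is trivially minimal.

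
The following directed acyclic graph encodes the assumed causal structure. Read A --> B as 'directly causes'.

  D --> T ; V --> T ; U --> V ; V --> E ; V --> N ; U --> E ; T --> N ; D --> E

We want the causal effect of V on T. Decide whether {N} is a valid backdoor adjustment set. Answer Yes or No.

Backdoor paths from V to T (paths whose first edge points into V):
  P1: V <- U -> E <- D -> T
Condition 1 (no descendant of V in the set): FAILS — N is a descendant of V.
Condition 2 (every backdoor path blocked by {N}):
  P1: blocked at collider E (neither it nor any descendant is in the conditioning set).
{N} does not satisfy the backdoor criterion.

No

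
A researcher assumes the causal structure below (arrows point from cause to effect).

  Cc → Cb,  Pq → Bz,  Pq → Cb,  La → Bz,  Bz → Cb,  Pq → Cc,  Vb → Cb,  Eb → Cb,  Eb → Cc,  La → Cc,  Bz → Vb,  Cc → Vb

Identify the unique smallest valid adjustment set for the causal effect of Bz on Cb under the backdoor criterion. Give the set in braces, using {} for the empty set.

Variables eligible for adjustment (non-descendants of Bz, excluding Bz and Cb): {Cc, Eb, La, Pq}.
Backdoor paths from Bz to Cb:
  P1: Bz <- La -> Cc <- Eb -> Cb
  P2: Bz <- La -> Cc <- Pq -> Cb
  P3: Bz <- La -> Cc -> Vb -> Cb
  P4: Bz <- La -> Cc -> Cb
  P5: Bz <- Pq -> Cc <- Eb -> Cb
  P6: Bz <- Pq -> Cc -> Vb -> Cb
  P7: Bz <- Pq -> Cc -> Cb
  P8: Bz <- Pq -> Cb
The empty set is not sufficient: P3 (Bz <- La -> Cc -> Vb -> Cb) has no collider blocking it and no conditioned non-collider, so it is open.
Try {La, Pq}:
  P1: blocked at fork node La ∈ conditioning set.
  P2: blocked at fork node La ∈ conditioning set.
  P3: blocked at fork node La ∈ conditioning set.
  P4: blocked at fork node La ∈ conditioning set.
  P5: blocked at fork node Pq ∈ conditioning set.
  P6: blocked at fork node Pq ∈ conditioning set.
  P7: blocked at fork node Pq ∈ conditioning set.
  P8: blocked at fork node Pq ∈ conditioning set.
{La, Pq} contains no descendant of Bz and blocks every backdoor path.
Every element of {La, Pq} is needed (dropping La leaves P3 open; dropping Pq leaves P6 open), so no proper subset is valid.
Among all size-2 subsets of the eligible variables, only {La, Pq} blocks every backdoor path, so it is the unique smallest valid adjustment set.

{La, Pq}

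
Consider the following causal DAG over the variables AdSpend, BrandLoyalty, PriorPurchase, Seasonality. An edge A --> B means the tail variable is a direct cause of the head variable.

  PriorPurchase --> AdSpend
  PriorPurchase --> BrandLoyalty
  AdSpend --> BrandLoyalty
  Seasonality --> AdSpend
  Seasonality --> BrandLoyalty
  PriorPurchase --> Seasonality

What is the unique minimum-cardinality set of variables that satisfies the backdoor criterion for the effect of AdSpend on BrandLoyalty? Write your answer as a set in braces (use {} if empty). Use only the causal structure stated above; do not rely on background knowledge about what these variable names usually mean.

{PriorPurchase, Seasonality}

Variables eligible for adjustment (non-descendants of AdSpend, excluding AdSpend and BrandLoyalty): {PriorPurchase, Seasonality}.
Backdoor paths from AdSpend to BrandLoyalty:
  P1: AdSpend <- PriorPurchase -> Seasonality -> BrandLoyalty
  P2: AdSpend <- PriorPurchase -> BrandLoyalty
  P3: AdSpend <- Seasonality <- PriorPurchase -> BrandLoyalty
  P4: AdSpend <- Seasonality -> BrandLoyalty
The empty set is not sufficient: P1 (AdSpend <- PriorPurchase -> Seasonality -> BrandLoyalty) has no collider blocking it and no conditioned non-collider, so it is open.
Try {PriorPurchase, Seasonality}:
  P1: blocked at fork node PriorPurchase ∈ conditioning set.
  P2: blocked at fork node PriorPurchase ∈ conditioning set.
  P3: blocked at chain node Seasonality ∈ conditioning set.
  P4: blocked at fork node Seasonality ∈ conditioning set.
{PriorPurchase, Seasonality} contains no descendant of AdSpend and blocks every backdoor path.
Every element of {PriorPurchase, Seasonality} is needed (dropping PriorPurchase leaves P2 open; dropping Seasonality leaves P4 open), so no proper subset is valid.
Among all size-2 subsets of the eligible variables, only {PriorPurchase, Seasonality} blocks every backdoor path, so it is the unique smallest valid adjustment set.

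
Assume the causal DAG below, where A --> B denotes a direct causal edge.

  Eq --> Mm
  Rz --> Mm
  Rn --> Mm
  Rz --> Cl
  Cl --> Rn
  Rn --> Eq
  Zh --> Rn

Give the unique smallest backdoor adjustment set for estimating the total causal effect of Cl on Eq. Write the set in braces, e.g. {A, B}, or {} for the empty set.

{}

Variables eligible for adjustment (non-descendants of Cl, excluding Cl and Eq): {Rz, Zh}.
Backdoor paths from Cl to Eq:
  P1: Cl <- Rz -> Mm <- Rn -> Eq
  P2: Cl <- Rz -> Mm <- Eq
Each backdoor path contains an unconditioned collider, so every path is already blocked with the empty conditioning set:
  P1: blocked at collider Mm (neither it nor any descendant is in the conditioning set).
  P2: blocked at collider Mm (neither it nor any descendant is in the conditioning set).
The empty set is therefore the unique smallest valid set.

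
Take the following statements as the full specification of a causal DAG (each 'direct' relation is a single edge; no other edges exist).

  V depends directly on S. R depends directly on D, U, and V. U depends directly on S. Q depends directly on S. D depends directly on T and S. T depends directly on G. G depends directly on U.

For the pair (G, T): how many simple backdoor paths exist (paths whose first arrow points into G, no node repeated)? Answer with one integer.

A backdoor path from G to T is any simple undirected path whose first edge points into G (i.e. leaves G via a parent).
Parents of G: {U}.
Enumerating:
  P1: G <- U <- S -> D <- T
  P2: G <- U <- S -> V -> R <- D <- T
  P3: G <- U -> R <- D <- T
  P4: G <- U -> R <- V <- S -> D <- T
That exhausts the simple backdoor paths. Count: 4.

4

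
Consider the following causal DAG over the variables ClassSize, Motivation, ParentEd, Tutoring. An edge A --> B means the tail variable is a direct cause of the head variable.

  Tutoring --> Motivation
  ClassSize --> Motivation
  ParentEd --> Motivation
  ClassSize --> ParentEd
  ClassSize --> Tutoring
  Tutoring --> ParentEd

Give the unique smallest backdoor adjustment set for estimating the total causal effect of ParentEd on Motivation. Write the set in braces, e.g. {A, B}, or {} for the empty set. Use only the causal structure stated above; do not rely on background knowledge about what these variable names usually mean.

{ClassSize, Tutoring}

Variables eligible for adjustment (non-descendants of ParentEd, excluding ParentEd and Motivation): {ClassSize, Tutoring}.
Backdoor paths from ParentEd to Motivation:
  P1: ParentEd <- ClassSize -> Tutoring -> Motivation
  P2: ParentEd <- ClassSize -> Motivation
  P3: ParentEd <- Tutoring <- ClassSize -> Motivation
  P4: ParentEd <- Tutoring -> Motivation
The empty set is not sufficient: P1 (ParentEd <- ClassSize -> Tutoring -> Motivation) has no collider blocking it and no conditioned non-collider, so it is open.
Try {ClassSize, Tutoring}:
  P1: blocked at fork node ClassSize ∈ conditioning set.
  P2: blocked at fork node ClassSize ∈ conditioning set.
  P3: blocked at chain node Tutoring ∈ conditioning set.
  P4: blocked at fork node Tutoring ∈ conditioning set.
{ClassSize, Tutoring} contains no descendant of ParentEd and blocks every backdoor path.
Every element of {ClassSize, Tutoring} is needed (dropping ClassSize leaves P2 open; dropping Tutoring leaves P4 open), so no proper subset is valid.
Among all size-2 subsets of the eligible variables, only {ClassSize, Tutoring} blocks every backdoor path, so it is the unique smallest valid adjustment set.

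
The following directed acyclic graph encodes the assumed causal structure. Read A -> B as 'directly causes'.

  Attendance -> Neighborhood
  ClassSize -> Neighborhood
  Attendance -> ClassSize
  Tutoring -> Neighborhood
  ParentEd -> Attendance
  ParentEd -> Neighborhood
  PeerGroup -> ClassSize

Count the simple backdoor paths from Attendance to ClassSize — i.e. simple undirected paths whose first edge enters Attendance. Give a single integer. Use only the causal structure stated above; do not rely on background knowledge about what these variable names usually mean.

A backdoor path from Attendance to ClassSize is any simple undirected path whose first edge points into Attendance (i.e. leaves Attendance via a parent).
Parents of Attendance: {ParentEd}.
Enumerating:
  P1: Attendance <- ParentEd -> Neighborhood <- ClassSize
That exhausts the simple backdoor paths. Count: 1.

1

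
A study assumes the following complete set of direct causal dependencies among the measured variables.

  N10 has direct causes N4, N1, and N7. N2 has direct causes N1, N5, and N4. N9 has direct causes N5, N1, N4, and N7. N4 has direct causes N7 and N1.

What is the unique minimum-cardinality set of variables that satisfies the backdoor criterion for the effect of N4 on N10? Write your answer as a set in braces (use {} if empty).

Variables eligible for adjustment (non-descendants of N4, excluding N4 and N10): {N1, N5, N7}.
Backdoor paths from N4 to N10:
  P1: N4 <- N7 -> N9 <- N1 -> N10
  P2: N4 <- N7 -> N9 <- N5 -> N2 <- N1 -> N10
  P3: N4 <- N7 -> N10
  P4: N4 <- N1 -> N2 <- N5 -> N9 <- N7 -> N10
  P5: N4 <- N1 -> N9 <- N7 -> N10
  P6: N4 <- N1 -> N10
The empty set is not sufficient: P3 (N4 <- N7 -> N10) has no collider blocking it and no conditioned non-collider, so it is open.
Try {N1, N7}:
  P1: blocked at fork node N7 ∈ conditioning set.
  P2: blocked at fork node N7 ∈ conditioning set.
  P3: blocked at fork node N7 ∈ conditioning set.
  P4: blocked at fork node N1 ∈ conditioning set.
  P5: blocked at fork node N1 ∈ conditioning set.
  P6: blocked at fork node N1 ∈ conditioning set.
{N1, N7} contains no descendant of N4 and blocks every backdoor path.
Every element of {N1, N7} is needed (dropping N1 leaves P6 open; dropping N7 leaves P3 open), so no proper subset is valid.
Among all size-2 subsets of the eligible variables, only {N1, N7} blocks every backdoor path, so it is the unique smallest valid adjustment set.

{N1, N7}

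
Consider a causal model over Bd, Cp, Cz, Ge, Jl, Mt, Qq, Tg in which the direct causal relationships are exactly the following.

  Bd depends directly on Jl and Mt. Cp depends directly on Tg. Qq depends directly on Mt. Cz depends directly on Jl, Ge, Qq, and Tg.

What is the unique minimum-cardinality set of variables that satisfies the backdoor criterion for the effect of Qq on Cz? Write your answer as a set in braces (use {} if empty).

Variables eligible for adjustment (non-descendants of Qq, excluding Qq and Cz): {Bd, Cp, Ge, Jl, Mt, Tg}.
Backdoor paths from Qq to Cz:
  P1: Qq <- Mt -> Bd <- Jl -> Cz
Each backdoor path contains an unconditioned collider, so every path is already blocked with the empty conditioning set:
  P1: blocked at collider Bd (neither it nor any descendant is in the conditioning set).
The empty set is therefore the unique smallest valid set.

{}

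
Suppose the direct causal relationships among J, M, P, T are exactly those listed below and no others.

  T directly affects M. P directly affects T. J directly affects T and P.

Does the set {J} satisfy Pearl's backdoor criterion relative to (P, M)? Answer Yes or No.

Backdoor paths from P to M (paths whose first edge points into P):
  P1: P <- J -> T -> M
Condition 1 (no descendant of P in the set): holds — descendants of P are {M, T}; none are in {J}.
Condition 2 (every backdoor path blocked by {J}):
  P1: blocked at fork node J ∈ conditioning set.
{J} satisfies the backdoor criterion.

Yes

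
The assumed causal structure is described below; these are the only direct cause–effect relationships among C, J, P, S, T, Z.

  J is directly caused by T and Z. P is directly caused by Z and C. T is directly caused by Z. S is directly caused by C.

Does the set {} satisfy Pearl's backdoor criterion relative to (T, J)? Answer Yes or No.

Backdoor paths from T to J (paths whose first edge points into T):
  P1: T <- Z -> J
Condition 1 (no descendant of T in the set): holds — descendants of T are {J}; none are in {}.
Condition 2 (every backdoor path blocked by {}):
  P1: open — no interior node is in the conditioning set.
{} does not satisfy the backdoor criterion.

No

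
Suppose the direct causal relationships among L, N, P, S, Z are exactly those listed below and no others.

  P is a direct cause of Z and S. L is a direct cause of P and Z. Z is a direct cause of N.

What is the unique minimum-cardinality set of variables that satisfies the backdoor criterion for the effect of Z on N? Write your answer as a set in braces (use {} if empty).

Variables eligible for adjustment (non-descendants of Z, excluding Z and N): {L, P, S}.
Backdoor paths from Z to N:
  (none)
With no backdoor paths the empty set already satisfies the criterion, and it is trivially minimal.

{}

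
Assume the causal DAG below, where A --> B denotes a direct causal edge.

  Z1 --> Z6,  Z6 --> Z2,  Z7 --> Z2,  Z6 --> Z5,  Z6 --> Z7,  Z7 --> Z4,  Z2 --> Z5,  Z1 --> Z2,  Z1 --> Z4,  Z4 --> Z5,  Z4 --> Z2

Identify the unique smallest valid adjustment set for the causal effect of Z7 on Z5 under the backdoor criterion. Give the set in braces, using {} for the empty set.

Variables eligible for adjustment (non-descendants of Z7, excluding Z7 and Z5): {Z1, Z6}.
Backdoor paths from Z7 to Z5:
  P1: Z7 <- Z6 <- Z1 -> Z4 -> Z2 -> Z5
  P2: Z7 <- Z6 <- Z1 -> Z4 -> Z5
  P3: Z7 <- Z6 <- Z1 -> Z2 <- Z4 -> Z5
  P4: Z7 <- Z6 <- Z1 -> Z2 -> Z5
  P5: Z7 <- Z6 -> Z2 <- Z1 -> Z4 -> Z5
  P6: Z7 <- Z6 -> Z2 <- Z4 -> Z5
  P7: Z7 <- Z6 -> Z2 -> Z5
  P8: Z7 <- Z6 -> Z5
The empty set is not sufficient: P1 (Z7 <- Z6 <- Z1 -> Z4 -> Z2 -> Z5) has no collider blocking it and no conditioned non-collider, so it is open.
Try {Z6}:
  P1: blocked at chain node Z6 ∈ conditioning set.
  P2: blocked at chain node Z6 ∈ conditioning set.
  P3: blocked at chain node Z6 ∈ conditioning set.
  P4: blocked at chain node Z6 ∈ conditioning set.
  P5: blocked at fork node Z6 ∈ conditioning set.
  P6: blocked at fork node Z6 ∈ conditioning set.
  P7: blocked at fork node Z6 ∈ conditioning set.
  P8: blocked at fork node Z6 ∈ conditioning set.
{Z6} contains no descendant of Z7 and blocks every backdoor path.
No other singleton works — e.g. {Z1} leaves P7 open — so {Z6} is the unique smallest valid adjustment set.

{Z6}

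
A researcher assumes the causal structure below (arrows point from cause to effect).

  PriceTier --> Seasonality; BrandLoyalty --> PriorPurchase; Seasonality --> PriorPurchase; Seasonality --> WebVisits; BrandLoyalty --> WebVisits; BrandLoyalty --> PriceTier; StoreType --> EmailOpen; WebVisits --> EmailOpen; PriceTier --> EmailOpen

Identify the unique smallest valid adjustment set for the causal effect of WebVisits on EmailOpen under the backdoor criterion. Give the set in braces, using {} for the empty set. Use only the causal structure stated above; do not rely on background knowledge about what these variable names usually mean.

{PriceTier}

Variables eligible for adjustment (non-descendants of WebVisits, excluding WebVisits and EmailOpen): {BrandLoyalty, PriceTier, PriorPurchase, Seasonality, StoreType}.
Backdoor paths from WebVisits to EmailOpen:
  P1: WebVisits <- BrandLoyalty -> PriceTier -> EmailOpen
  P2: WebVisits <- BrandLoyalty -> PriorPurchase <- Seasonality <- PriceTier -> EmailOpen
  P3: WebVisits <- Seasonality <- PriceTier -> EmailOpen
  P4: WebVisits <- Seasonality -> PriorPurchase <- BrandLoyalty -> PriceTier -> EmailOpen
The empty set is not sufficient: P1 (WebVisits <- BrandLoyalty -> PriceTier -> EmailOpen) has no collider blocking it and no conditioned non-collider, so it is open.
Try {PriceTier}:
  P1: blocked at chain node PriceTier ∈ conditioning set.
  P2: blocked at collider PriorPurchase (neither it nor any descendant is in the conditioning set).
  P3: blocked at fork node PriceTier ∈ conditioning set.
  P4: blocked at collider PriorPurchase (neither it nor any descendant is in the conditioning set).
{PriceTier} contains no descendant of WebVisits and blocks every backdoor path.
No other singleton works — e.g. {BrandLoyalty} leaves P3 open — so {PriceTier} is the unique smallest valid adjustment set.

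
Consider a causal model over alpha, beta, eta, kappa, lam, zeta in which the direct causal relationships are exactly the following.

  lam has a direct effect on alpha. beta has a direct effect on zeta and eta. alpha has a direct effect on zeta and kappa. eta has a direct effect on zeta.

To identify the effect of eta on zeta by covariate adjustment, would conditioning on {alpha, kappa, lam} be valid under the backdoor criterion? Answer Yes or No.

Backdoor paths from eta to zeta (paths whose first edge points into eta):
  P1: eta <- beta -> zeta
Condition 1 (no descendant of eta in the set): holds — descendants of eta are {zeta}; none are in {alpha, kappa, lam}.
Condition 2 (every backdoor path blocked by {alpha, kappa, lam}):
  P1: open — no interior node is in the conditioning set.
{alpha, kappa, lam} does not satisfy the backdoor criterion.

No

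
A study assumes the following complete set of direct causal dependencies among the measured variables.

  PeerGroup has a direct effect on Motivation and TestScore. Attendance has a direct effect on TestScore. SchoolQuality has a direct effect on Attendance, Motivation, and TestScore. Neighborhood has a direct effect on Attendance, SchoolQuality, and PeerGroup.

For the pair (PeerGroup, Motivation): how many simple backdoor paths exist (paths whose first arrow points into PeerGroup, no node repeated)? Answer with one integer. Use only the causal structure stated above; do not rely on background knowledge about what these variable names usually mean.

3

A backdoor path from PeerGroup to Motivation is any simple undirected path whose first edge points into PeerGroup (i.e. leaves PeerGroup via a parent).
Parents of PeerGroup: {Neighborhood}.
Enumerating:
  P1: PeerGroup <- Neighborhood -> SchoolQuality -> Motivation
  P2: PeerGroup <- Neighborhood -> Attendance <- SchoolQuality -> Motivation
  P3: PeerGroup <- Neighborhood -> Attendance -> TestScore <- SchoolQuality -> Motivation
That exhausts the simple backdoor paths. Count: 3.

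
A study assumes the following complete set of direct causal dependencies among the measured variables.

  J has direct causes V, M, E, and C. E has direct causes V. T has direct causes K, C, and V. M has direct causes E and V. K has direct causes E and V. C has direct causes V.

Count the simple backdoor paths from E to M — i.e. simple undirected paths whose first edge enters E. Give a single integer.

A backdoor path from E to M is any simple undirected path whose first edge points into E (i.e. leaves E via a parent).
Parents of E: {V}.
Enumerating:
  P1: E <- V -> K -> T <- C -> J <- M
  P2: E <- V -> C -> J <- M
  P3: E <- V -> M
  P4: E <- V -> J <- M
  P5: E <- V -> T <- C -> J <- M
That exhausts the simple backdoor paths. Count: 5.

5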